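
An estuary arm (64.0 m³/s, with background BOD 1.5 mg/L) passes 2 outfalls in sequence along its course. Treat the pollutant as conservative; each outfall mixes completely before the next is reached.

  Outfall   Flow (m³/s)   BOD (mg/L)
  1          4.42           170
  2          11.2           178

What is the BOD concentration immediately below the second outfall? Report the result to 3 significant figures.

Below outfall 1: Q → 68.42 m³/s, C = (64.00·1.500 + 4.420·170.0)/68.42 = 12.39 mg/L.
Below outfall 2: Q → 79.62 m³/s, C = (68.42·12.39 + 11.20·178.0)/79.62 = 35.68 mg/L.

35.7 mg/L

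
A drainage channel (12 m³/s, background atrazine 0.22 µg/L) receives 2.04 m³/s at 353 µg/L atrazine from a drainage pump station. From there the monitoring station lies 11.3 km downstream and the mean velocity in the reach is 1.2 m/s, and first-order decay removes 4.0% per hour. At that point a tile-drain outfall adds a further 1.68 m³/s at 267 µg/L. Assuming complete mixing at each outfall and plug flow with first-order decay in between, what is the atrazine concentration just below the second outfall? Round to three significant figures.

69.9 µg/L

Mass balance: C = (12.00·0.2200 + 2.040·353.0) / 14.04 = 722.8/14.04 = 51.48 µg/L; combined flow 14.04 m³/s.
Travel time t = 11.3·1000 / 1.2 = 9417 s = 2.616 h.
4.0%/h lost → k = −ln(1 − 0.04) = 0.04082 h⁻¹.
Decay over the reach: 51.48·exp(−kt) = 51.48·0.8987 = 46.27 µg/L.
Second outfall: C = (14.04·46.27 + 1.680·267.0)/15.72 = 69.86 µg/L.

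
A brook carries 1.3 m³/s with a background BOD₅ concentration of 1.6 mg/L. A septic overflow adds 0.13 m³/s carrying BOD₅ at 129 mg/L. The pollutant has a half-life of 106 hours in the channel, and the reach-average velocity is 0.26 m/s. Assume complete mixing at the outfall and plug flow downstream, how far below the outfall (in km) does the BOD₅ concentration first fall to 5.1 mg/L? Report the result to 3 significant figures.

136 km

Mass balance: C = (1.300·1.600 + 0.1300·129.0) / 1.430 = 18.85/1.430 = 13.18 mg/L.
Half-life 106 h → k = ln 2 / 106 = 0.006539 h⁻¹ = 0.1569 d⁻¹.
Set 13.18·exp(−k·t) = 5.1 → t = ln(13.18/5.1)/k = 522800 s = 145.2 h.
Distance = v·t = 0.26·522800 = 135900 m = 135.9 km.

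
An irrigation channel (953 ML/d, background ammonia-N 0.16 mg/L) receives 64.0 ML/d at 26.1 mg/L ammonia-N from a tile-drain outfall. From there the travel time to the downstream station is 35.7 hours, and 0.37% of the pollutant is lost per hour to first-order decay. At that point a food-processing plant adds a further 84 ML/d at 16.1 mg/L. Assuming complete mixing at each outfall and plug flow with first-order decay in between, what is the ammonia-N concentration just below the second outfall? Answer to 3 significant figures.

2.68 mg/L

After mixing, C = (953.0·0.1600 + 64.00·26.10) / 1017 = 1823/1017 = 1.792 mg/L; combined flow 1017 ML/d.
0.37%/h lost → k = −ln(1 − 0.0037) = 0.003707 h⁻¹.
Decay over the reach: 1.792·exp(−kt) = 1.792·0.8760 = 1.570 mg/L.
At the second outfall, C = (1017·1.570 + 84.00·16.10) / (1017 + 84.00) = 2.679 mg/L.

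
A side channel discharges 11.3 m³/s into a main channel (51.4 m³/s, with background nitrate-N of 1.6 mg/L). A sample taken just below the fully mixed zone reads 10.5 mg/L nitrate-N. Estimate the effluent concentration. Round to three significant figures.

51.0 mg/L

Mass balance: 51.40·1.600 + 11.30·Cₑ = 62.70·10.50
→ Cₑ = (62.70·10.50 − 51.40·1.600) / 11.30 = 50.98 mg/L.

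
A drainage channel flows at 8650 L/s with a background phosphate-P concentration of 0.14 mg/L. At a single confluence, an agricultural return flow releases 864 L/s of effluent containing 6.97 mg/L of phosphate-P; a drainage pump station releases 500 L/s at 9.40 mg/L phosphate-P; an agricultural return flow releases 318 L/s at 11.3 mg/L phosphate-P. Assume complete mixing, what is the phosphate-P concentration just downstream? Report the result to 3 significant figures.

Conservation of mass: C = (8650·0.1400 + 864.0·6.970 + 500.0·9.400 + 318.0·11.30) / 10330 = 15530/10330 = 1.503 mg/L.

1.50 mg/L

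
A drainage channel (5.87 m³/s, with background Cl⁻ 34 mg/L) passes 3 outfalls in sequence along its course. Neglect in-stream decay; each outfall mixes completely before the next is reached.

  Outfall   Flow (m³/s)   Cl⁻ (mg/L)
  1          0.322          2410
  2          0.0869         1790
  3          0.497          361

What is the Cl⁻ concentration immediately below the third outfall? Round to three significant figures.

193 mg/L

Outfall 1: combined Q = 6.192 m³/s; C = (5.870·34.00 + 0.3220·2410)/6.192 = 157.6 mg/L.
Outfall 2: combined Q = 6.279 m³/s; C = (6.192·157.6 + 0.08690·1790)/6.279 = 180.2 mg/L.
Outfall 3: combined Q = 6.776 m³/s; C = (6.279·180.2 + 0.4970·361.0)/6.776 = 193.4 mg/L.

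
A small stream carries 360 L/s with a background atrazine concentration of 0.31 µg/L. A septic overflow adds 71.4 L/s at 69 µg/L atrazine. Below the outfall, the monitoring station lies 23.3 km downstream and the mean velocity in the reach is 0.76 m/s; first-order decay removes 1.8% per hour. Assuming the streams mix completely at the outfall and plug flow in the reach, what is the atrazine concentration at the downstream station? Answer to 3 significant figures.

Conservation of mass: C = (360.0·0.3100 + 71.40·69.00) / 431.4 = 5038/431.4 = 11.68 µg/L.
Travel time t = 23.3·1000 / 0.76 = 30660 s = 8.516 h.
1.8%/h lost → k = −ln(1 − 0.018) = 0.01816 h⁻¹.
After decay, C = 11.68 × e^(−kt) = 11.68 × 0.8567 = 10.00 µg/L.

10.0 µg/L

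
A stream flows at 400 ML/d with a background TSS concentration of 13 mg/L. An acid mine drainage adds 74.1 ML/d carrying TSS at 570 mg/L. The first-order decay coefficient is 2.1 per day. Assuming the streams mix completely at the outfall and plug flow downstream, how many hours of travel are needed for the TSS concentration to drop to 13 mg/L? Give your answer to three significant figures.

Flow-weighted average: C = (400.0·13.00 + 74.10·570.0) / 474.1 = 47440/474.1 = 100.1 mg/L.
100.1·exp(−k·t) = 13 → t = ln(100.1/13)/k = 83960 s = 23.32 h.

23.3 h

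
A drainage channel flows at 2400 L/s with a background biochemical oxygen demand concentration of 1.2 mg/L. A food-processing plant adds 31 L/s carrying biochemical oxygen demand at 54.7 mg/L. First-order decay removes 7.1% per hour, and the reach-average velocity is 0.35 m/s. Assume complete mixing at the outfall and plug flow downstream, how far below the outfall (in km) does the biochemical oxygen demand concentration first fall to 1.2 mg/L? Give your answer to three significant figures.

Flow-weighted average: C = (2400·1.200 + 31.00·54.70) / 2431 = 4576/2431 = 1.882 mg/L.
7.1%/h lost → k = −ln(1 − 0.071) = 0.07365 h⁻¹.
Set 1.882·exp(−k·t) = 1.2 → t = ln(1.882/1.2)/k = 22000 s = 6.112 h.
Distance = v·t = 0.35·22000 = 7701 m = 7.701 km.

7.70 km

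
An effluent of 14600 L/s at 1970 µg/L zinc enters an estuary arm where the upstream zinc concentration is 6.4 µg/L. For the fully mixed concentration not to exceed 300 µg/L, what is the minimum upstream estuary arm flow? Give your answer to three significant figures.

83000 L/s

Set C_mix = 300: (Q·6.400 + 14600·1970) / (Q + 14600) = 300
→ Q = 14600·(1970 − 300)/(300 − 6.400) = 83040 L/s.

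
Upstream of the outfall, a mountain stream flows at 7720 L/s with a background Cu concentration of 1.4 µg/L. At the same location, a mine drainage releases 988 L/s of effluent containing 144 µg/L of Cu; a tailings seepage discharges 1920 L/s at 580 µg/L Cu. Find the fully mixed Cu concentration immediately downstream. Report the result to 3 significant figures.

Flow-weighted average: C = (7720·1.400 + 988.0·144.0 + 1920·580.0) / 10630 = 1267000/10630 = 119.2 µg/L.

119 µg/L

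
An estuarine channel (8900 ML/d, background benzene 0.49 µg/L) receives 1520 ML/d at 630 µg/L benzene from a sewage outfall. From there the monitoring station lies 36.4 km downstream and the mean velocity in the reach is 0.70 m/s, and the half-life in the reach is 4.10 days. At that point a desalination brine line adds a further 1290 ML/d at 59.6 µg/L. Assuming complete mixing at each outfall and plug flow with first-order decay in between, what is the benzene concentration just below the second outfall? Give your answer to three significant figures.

80.8 µg/L

Conservation of mass: C = (8900·0.4900 + 1520·630.0) / 10420 = 962000/10420 = 92.32 µg/L; combined flow 10420 ML/d.
Travel time t = 36.4·1000 / 0.70 = 52000 s = 14.44 h.
Half-life 4.10 d → k = ln 2 / 4.10 = 0.1691 d⁻¹.
Applying C = C₀e^(−kt): 92.32 × 0.9033 = 83.39 µg/L.
Second outfall: C = (10420·83.39 + 1290·59.60)/11710 = 80.77 µg/L.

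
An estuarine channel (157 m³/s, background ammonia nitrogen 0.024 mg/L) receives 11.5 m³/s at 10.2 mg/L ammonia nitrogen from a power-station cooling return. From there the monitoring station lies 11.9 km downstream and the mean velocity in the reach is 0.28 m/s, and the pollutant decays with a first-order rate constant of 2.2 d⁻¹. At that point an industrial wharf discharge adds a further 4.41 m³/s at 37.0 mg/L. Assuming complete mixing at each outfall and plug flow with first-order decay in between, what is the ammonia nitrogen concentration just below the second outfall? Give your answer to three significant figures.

1.18 mg/L

After mixing, C = (157.0·0.02400 + 11.50·10.20) / 168.5 = 121.1/168.5 = 0.7185 mg/L; combined flow 168.5 m³/s.
Travel time t = 11.9·1000 / 0.28 = 42500 s = 11.81 h.
Decay over the reach: 0.7185·exp(−kt) = 0.7185·0.3389 = 0.2435 mg/L.
Second outfall: C = (168.5·0.2435 + 4.410·37.00)/172.9 = 1.181 mg/L.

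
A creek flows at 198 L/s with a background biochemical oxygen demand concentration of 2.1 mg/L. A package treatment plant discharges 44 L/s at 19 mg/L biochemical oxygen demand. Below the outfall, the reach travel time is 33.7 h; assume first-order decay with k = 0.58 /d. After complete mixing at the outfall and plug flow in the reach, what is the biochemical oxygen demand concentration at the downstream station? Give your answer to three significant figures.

Mixed concentration C = ΣQC/ΣQ = (198.0·2.100 + 44.00·19.00) / 242.0 = 1252/242.0 = 5.173 mg/L.
After decay, C = 5.173 × e^(−kt) = 5.173 × 0.4429 = 2.291 mg/L.

2.29 mg/L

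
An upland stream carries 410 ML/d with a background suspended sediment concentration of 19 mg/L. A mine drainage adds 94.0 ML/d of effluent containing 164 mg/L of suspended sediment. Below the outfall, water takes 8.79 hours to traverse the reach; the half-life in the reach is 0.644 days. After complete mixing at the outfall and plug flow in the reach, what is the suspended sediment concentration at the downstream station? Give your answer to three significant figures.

31.0 mg/L

Conservation of mass: C = (410.0·19.00 + 94.00·164.0) / 504.0 = 23210/504.0 = 46.04 mg/L.
Half-life 0.644 d → k = ln 2 / 0.644 = 1.076 d⁻¹.
Decay over the reach: 46.04·exp(−kt) = 46.04·0.6742 = 31.04 mg/L.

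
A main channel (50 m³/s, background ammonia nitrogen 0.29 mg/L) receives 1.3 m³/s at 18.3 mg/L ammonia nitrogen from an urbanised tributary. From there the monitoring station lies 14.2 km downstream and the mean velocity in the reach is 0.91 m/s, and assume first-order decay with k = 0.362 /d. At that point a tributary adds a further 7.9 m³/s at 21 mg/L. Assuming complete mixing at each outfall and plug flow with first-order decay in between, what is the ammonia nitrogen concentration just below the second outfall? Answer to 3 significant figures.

3.41 mg/L

Flow-weighted average: C = (50.00·0.2900 + 1.300·18.30) / 51.30 = 38.29/51.30 = 0.7464 mg/L; combined flow 51.30 m³/s.
Travel time t = 14.2·1000 / 0.91 = 15600 s = 4.335 h.
Applying C = C₀e^(−kt): 0.7464 × 0.9367 = 0.6992 mg/L.
Second outfall: C = (51.30·0.6992 + 7.900·21.00)/59.20 = 3.408 mg/L.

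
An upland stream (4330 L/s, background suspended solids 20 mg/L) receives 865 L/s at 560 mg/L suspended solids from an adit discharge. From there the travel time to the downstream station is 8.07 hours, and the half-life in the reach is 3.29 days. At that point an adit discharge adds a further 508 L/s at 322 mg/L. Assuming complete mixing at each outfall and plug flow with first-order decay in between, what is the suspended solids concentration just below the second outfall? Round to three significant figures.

After mixing, C = (4330·20.00 + 865.0·560.0) / 5195 = 571000/5195 = 109.9 mg/L; combined flow 5195 L/s.
Half-life 3.29 d → k = ln 2 / 3.29 = 0.2107 d⁻¹.
Applying C = C₀e^(−kt): 109.9 × 0.9316 = 102.4 mg/L.
At the second outfall, C = (5195·102.4 + 508.0·322.0) / (5195 + 508.0) = 122.0 mg/L.

122 mg/L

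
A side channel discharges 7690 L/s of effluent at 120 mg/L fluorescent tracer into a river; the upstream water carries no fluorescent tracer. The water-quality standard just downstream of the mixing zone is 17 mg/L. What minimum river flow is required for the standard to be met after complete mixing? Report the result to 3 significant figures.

46600 L/s

Set C_mix = 17: (Q·0 + 7690·120.0) / (Q + 7690) = 17
→ Q = 7690·(120.0 − 17)/(17 − 0) = 46590 L/s.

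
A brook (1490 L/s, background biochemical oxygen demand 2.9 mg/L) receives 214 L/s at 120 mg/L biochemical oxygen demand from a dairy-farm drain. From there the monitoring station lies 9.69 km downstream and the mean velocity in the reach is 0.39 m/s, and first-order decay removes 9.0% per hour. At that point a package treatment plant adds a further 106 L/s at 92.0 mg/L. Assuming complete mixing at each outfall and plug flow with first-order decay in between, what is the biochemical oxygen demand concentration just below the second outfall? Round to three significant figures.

Conservation of mass: C = (1490·2.900 + 214.0·120.0) / 1704 = 30000/1704 = 17.61 mg/L; combined flow 1704 L/s.
Travel time t = 9.69·1000 / 0.39 = 24850 s = 6.902 h.
9.0%/h lost → k = −ln(1 − 0.09) = 0.09431 h⁻¹.
First-order decay: C = 17.61·exp(−k·t) = 17.61·0.5216 = 9.183 mg/L.
Second outfall: C = (1704·9.183 + 106.0·92.00)/1810 = 14.03 mg/L.

14.0 mg/L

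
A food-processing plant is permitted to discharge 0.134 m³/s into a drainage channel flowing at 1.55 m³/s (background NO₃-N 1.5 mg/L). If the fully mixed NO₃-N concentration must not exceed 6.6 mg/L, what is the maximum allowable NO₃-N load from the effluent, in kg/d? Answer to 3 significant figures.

Mass balance at the limit: 1.550·1.500 + 0.1340·Cₑ = 1.684·6.6 → Cₑ = 65.59 mg/L.
Load = 0.1340 m³/s × 65.59 g/m³ × 86 400 s/d = 759.4 kg/d.

759 kg/d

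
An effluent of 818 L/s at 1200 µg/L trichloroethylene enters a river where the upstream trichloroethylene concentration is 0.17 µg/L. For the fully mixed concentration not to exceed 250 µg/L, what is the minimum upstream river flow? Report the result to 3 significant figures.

3110 L/s

Set C_mix = 250: (Q·0.1700 + 818.0·1200) / (Q + 818.0) = 250
→ Q = 818.0·(1200 − 250)/(250 − 0.1700) = 3111 L/s.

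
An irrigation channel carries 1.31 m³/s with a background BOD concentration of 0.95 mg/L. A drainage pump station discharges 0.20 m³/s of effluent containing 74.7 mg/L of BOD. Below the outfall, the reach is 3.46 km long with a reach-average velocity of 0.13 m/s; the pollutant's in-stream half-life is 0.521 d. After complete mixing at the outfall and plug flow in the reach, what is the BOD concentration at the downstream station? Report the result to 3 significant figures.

Mass balance: C = (1.310·0.9500 + 0.2000·74.70) / 1.510 = 16.18/1.510 = 10.72 mg/L.
Travel time t = 3.46·1000 / 0.13 = 26620 s = 7.393 h.
Half-life 0.521 d → k = ln 2 / 0.521 = 1.330 d⁻¹.
After decay, C = 10.72 × e^(−kt) = 10.72 × 0.6638 = 7.114 mg/L.

7.11 mg/L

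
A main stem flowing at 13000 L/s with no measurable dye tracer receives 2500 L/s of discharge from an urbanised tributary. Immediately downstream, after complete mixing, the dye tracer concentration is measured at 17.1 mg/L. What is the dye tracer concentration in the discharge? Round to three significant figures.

106 mg/L

Mass balance: 13000·0 + 2500·Cₑ = 15500·17.10
→ Cₑ = (15500·17.10 − 13000·0) / 2500 = 106.0 mg/L.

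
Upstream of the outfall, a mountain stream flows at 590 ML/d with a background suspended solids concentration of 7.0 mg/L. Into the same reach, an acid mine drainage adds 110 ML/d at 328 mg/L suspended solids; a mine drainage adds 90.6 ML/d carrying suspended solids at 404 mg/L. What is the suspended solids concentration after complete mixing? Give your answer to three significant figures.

Mixed concentration C = ΣQC/ΣQ = (590.0·7.000 + 110.0·328.0 + 90.60·404.0) / 790.6 = 76810/790.6 = 97.16 mg/L.

97.2 mg/L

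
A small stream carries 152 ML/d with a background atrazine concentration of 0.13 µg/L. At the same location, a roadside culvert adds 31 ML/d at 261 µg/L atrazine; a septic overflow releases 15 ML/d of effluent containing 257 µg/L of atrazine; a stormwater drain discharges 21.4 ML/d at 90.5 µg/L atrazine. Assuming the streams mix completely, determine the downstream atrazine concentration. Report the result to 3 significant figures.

63.4 µg/L

Flow-weighted average: C = (152.0·0.1300 + 31.00·261.0 + 15.00·257.0 + 21.40·90.50) / 219.4 = 13900/219.4 = 63.37 µg/L.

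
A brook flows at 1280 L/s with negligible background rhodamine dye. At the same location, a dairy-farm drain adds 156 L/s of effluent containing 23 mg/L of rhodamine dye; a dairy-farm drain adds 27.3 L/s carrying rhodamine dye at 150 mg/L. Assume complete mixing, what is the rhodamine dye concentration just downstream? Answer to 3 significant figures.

Mass balance: C = (1280·0 + 156.0·23.00 + 27.30·150.0) / 1463 = 7683/1463 = 5.250 mg/L.

5.25 mg/L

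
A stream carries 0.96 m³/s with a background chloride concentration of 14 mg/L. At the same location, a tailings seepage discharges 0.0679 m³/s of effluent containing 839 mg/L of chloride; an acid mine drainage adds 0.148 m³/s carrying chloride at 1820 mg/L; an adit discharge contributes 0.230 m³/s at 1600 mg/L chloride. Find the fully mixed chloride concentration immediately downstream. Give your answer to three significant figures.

Mass balance: C = (0.9600·14.00 + 0.06790·839.0 + 0.1480·1820 + 0.2300·1600) / 1.406 = 707.8/1.406 = 503.4 mg/L.

503 mg/L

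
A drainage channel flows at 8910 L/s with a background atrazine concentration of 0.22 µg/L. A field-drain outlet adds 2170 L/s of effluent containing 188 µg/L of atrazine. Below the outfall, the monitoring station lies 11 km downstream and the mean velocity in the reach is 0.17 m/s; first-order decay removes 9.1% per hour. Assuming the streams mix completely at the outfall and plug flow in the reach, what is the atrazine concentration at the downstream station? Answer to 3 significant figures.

After mixing, C = (8910·0.2200 + 2170·188.0) / 11080 = 409900/11080 = 37.00 µg/L.
Travel time t = 11·1000 / 0.17 = 64710 s = 17.97 h.
9.1%/h lost → k = −ln(1 − 0.091) = 0.09541 h⁻¹.
Applying C = C₀e^(−kt): 37.00 × 0.1800 = 6.659 µg/L.

6.66 µg/L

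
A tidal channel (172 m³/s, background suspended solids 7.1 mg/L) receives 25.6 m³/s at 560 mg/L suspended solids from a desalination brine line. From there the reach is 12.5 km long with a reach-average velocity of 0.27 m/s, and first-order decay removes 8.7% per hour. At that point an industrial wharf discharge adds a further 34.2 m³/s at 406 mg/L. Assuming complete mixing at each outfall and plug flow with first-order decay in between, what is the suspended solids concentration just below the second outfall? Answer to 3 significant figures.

80.7 mg/L

Flow-weighted average: C = (172.0·7.100 + 25.60·560.0) / 197.6 = 15560/197.6 = 78.73 mg/L; combined flow 197.6 m³/s.
Travel time t = 12.5·1000 / 0.27 = 46300 s = 12.86 h.
8.7%/h lost → k = −ln(1 − 0.087) = 0.09102 h⁻¹.
After decay, C = 78.73 × e^(−kt) = 78.73 × 0.3102 = 24.42 mg/L.
Second outfall: C = (197.6·24.42 + 34.20·406.0)/231.8 = 80.72 mg/L.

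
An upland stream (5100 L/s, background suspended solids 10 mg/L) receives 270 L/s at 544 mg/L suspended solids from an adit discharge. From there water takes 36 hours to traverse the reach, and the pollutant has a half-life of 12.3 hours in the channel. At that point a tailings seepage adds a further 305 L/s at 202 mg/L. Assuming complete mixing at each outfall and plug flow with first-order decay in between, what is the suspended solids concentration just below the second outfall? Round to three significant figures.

Conservation of mass: C = (5100·10.00 + 270.0·544.0) / 5370 = 197900/5370 = 36.85 mg/L; combined flow 5370 L/s.
Half-life 12.3 h → k = ln 2 / 12.3 = 0.05635 h⁻¹ = 1.352 d⁻¹.
First-order decay: C = 36.85·exp(−k·t) = 36.85·0.1315 = 4.846 mg/L.
Second outfall: C = (5370·4.846 + 305.0·202.0)/5675 = 15.44 mg/L.

15.4 mg/L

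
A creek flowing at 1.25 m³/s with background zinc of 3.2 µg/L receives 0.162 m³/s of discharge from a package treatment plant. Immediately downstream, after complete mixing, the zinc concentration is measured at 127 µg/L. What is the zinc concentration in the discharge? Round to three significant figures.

Mass balance: 1.250·3.200 + 0.1620·Cₑ = 1.412·127.0
→ Cₑ = (1.412·127.0 − 1.250·3.200) / 0.1620 = 1082 µg/L.

1080 µg/L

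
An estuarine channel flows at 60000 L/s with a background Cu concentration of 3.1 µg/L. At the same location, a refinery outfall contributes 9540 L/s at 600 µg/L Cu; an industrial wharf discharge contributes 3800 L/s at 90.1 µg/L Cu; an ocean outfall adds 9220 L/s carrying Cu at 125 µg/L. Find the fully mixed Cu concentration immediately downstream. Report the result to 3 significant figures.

After mixing, C = (60000·3.100 + 9540·600.0 + 3800·90.10 + 9220·125.0) / 82560 = 7405000/82560 = 89.69 µg/L.

89.7 µg/L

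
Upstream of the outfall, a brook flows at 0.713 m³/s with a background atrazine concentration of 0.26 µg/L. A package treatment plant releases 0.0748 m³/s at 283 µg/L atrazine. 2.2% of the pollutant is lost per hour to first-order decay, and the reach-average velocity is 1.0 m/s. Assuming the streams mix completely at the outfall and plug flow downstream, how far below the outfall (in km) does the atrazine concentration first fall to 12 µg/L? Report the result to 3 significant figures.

Mixed concentration C = ΣQC/ΣQ = (0.7130·0.2600 + 0.07480·283.0) / 0.7878 = 21.35/0.7878 = 27.11 µg/L.
2.2%/h lost → k = −ln(1 − 0.022) = 0.02225 h⁻¹.
Set 27.11·exp(−k·t) = 12 → t = ln(27.11/12)/k = 131900 s = 36.63 h.
Distance = v·t = 1.0·131900 = 131900 m = 131.9 km.

132 km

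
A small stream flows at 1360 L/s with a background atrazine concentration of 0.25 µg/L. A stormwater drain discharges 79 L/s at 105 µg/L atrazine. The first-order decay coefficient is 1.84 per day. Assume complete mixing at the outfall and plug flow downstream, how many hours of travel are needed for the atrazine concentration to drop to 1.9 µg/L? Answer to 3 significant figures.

15.0 h

Conservation of mass: C = (1360·0.2500 + 79.00·105.0) / 1439 = 8635/1439 = 6.001 µg/L.
6.001·exp(−k·t) = 1.9 → t = ln(6.001/1.9)/k = 54000 s = 15.00 h.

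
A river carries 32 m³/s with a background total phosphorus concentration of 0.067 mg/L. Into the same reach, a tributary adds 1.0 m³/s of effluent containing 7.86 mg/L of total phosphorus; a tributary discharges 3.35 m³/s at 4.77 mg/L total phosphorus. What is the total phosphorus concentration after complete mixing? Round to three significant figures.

0.715 mg/L

Mixed concentration C = ΣQC/ΣQ = (32.00·0.06700 + 1.000·7.860 + 3.350·4.770) / 36.35 = 25.98/36.35 = 0.7148 mg/L.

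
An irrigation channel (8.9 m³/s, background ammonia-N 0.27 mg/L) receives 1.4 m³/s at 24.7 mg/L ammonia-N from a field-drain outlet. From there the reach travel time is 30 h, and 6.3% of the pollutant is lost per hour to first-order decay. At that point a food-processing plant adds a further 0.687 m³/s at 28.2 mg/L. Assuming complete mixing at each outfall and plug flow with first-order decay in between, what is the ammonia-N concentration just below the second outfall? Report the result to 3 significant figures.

2.24 mg/L

Mass balance: C = (8.900·0.2700 + 1.400·24.70) / 10.30 = 36.98/10.30 = 3.591 mg/L; combined flow 10.30 m³/s.
6.3%/h lost → k = −ln(1 − 0.063) = 0.06507 h⁻¹.
Applying C = C₀e^(−kt): 3.591 × 0.1420 = 0.5097 mg/L.
At the second outfall, C = (10.30·0.5097 + 0.6870·28.20) / (10.30 + 0.6870) = 2.241 mg/L.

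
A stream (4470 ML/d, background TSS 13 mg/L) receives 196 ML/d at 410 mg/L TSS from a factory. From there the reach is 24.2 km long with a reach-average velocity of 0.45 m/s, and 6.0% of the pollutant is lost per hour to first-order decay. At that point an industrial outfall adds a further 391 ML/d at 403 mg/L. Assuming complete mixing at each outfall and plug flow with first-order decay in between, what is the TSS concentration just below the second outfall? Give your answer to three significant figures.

42.0 mg/L

Mixed concentration C = ΣQC/ΣQ = (4470·13.00 + 196.0·410.0) / 4666 = 138500/4666 = 29.68 mg/L; combined flow 4666 ML/d.
Travel time t = 24.2·1000 / 0.45 = 53780 s = 14.94 h.
6.0%/h lost → k = −ln(1 − 0.06) = 0.06188 h⁻¹.
Applying C = C₀e^(−kt): 29.68 × 0.3968 = 11.78 mg/L.
At the second outfall, C = (4666·11.78 + 391.0·403.0) / (4666 + 391.0) = 42.02 mg/L.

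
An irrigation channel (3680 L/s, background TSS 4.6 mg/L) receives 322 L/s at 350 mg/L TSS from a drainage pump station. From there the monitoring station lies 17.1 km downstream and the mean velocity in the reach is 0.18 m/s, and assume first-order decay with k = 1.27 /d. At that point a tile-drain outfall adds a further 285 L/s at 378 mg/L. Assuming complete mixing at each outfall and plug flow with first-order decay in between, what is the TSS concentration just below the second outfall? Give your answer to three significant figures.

32.6 mg/L

Flow-weighted average: C = (3680·4.600 + 322.0·350.0) / 4002 = 129600/4002 = 32.39 mg/L; combined flow 4002 L/s.
Travel time t = 17.1·1000 / 0.18 = 95000 s = 26.39 h.
Decay over the reach: 32.39·exp(−kt) = 32.39·0.2475 = 8.016 mg/L.
Second outfall: C = (4002·8.016 + 285.0·378.0)/4287 = 32.61 mg/L.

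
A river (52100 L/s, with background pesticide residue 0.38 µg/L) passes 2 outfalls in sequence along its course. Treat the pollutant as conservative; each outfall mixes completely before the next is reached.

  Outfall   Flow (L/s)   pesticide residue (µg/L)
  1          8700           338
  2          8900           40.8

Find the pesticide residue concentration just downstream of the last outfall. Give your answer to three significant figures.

After outfall 1: Q = 52100 + 8700 = 60800 L/s; C = (52100·0.3800 + 8700·338.0)/60800 = 48.69 µg/L.
After outfall 2: Q = 60800 + 8900 = 69700 L/s; C = (60800·48.69 + 8900·40.80)/69700 = 47.68 µg/L.

47.7 µg/L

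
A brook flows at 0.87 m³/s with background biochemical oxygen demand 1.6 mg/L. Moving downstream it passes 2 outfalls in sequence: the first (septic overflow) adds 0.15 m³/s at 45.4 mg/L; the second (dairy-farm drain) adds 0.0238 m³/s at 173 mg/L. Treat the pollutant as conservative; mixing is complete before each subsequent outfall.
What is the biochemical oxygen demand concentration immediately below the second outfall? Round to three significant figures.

11.8 mg/L

Below outfall 1: Q → 1.020 m³/s, C = (0.8700·1.600 + 0.1500·45.40)/1.020 = 8.041 mg/L.
Below outfall 2: Q → 1.044 m³/s, C = (1.020·8.041 + 0.02380·173.0)/1.044 = 11.80 mg/L.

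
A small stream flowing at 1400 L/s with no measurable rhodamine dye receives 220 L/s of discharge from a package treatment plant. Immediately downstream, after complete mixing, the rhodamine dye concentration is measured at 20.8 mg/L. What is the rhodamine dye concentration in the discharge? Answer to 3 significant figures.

153 mg/L

Mass balance: 1400·0 + 220.0·Cₑ = 1620·20.80
→ Cₑ = (1620·20.80 − 1400·0) / 220.0 = 153.2 mg/L.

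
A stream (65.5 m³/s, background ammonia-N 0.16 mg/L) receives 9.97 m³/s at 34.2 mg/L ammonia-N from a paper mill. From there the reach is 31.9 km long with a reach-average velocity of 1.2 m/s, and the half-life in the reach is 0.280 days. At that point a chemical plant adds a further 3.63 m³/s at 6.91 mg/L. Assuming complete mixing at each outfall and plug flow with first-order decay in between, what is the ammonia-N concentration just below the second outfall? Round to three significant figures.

After mixing, C = (65.50·0.1600 + 9.970·34.20) / 75.47 = 351.5/75.47 = 4.657 mg/L; combined flow 75.47 m³/s.
Travel time t = 31.9·1000 / 1.2 = 26580 s = 7.384 h.
Half-life 0.280 d → k = ln 2 / 0.280 = 2.476 d⁻¹.
Decay over the reach: 4.657·exp(−kt) = 4.657·0.4669 = 2.174 mg/L.
Second outfall: C = (75.47·2.174 + 3.630·6.910)/79.10 = 2.392 mg/L.

2.39 mg/L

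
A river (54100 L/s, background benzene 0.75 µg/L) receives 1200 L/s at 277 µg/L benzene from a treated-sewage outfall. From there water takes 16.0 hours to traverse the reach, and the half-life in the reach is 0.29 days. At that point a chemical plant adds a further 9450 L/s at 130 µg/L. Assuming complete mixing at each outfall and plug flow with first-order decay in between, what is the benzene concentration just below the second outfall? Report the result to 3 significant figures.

Mass balance: C = (54100·0.7500 + 1200·277.0) / 55300 = 373000/55300 = 6.745 µg/L; combined flow 55300 L/s.
Half-life 0.29 d → k = ln 2 / 0.29 = 2.390 d⁻¹.
Decay over the reach: 6.745·exp(−kt) = 6.745·0.2032 = 1.371 µg/L.
At the second outfall, C = (55300·1.371 + 9450·130.0) / (55300 + 9450) = 20.14 µg/L.

20.1 µg/L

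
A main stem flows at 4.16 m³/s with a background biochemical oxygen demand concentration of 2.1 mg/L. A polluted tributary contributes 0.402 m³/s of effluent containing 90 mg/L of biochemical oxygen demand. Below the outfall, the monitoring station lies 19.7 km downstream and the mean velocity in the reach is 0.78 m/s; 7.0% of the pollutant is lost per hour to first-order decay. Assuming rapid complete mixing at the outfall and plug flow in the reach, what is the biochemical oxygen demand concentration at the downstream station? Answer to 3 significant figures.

After mixing, C = (4.160·2.100 + 0.4020·90.00) / 4.562 = 44.92/4.562 = 9.846 mg/L.
Travel time t = 19.7·1000 / 0.78 = 25260 s = 7.016 h.
7.0%/h lost → k = −ln(1 − 0.07) = 0.07257 h⁻¹.
After decay, C = 9.846 × e^(−kt) = 9.846 × 0.6010 = 5.917 mg/L.

5.92 mg/L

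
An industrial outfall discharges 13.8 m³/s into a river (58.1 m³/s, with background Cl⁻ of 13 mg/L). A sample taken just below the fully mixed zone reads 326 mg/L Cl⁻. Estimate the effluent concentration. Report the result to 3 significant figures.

1640 mg/L

Mass balance: 58.10·13.00 + 13.80·Cₑ = 71.90·326.0
→ Cₑ = (71.90·326.0 − 58.10·13.00) / 13.80 = 1644 mg/L.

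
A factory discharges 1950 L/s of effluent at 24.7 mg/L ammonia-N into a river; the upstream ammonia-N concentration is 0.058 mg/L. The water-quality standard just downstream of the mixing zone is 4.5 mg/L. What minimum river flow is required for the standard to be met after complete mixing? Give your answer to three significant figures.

Set C_mix = 4.5: (Q·0.05800 + 1950·24.70) / (Q + 1950) = 4.5
→ Q = 1950·(24.70 − 4.5)/(4.5 − 0.05800) = 8868 L/s.

8870 L/s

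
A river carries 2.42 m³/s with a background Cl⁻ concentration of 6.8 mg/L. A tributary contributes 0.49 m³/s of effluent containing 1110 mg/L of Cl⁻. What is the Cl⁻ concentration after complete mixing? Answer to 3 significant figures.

193 mg/L

Mixed concentration C = ΣQC/ΣQ = (2.420·6.800 + 0.4900·1110) / 2.910 = 560.4/2.910 = 192.6 mg/L.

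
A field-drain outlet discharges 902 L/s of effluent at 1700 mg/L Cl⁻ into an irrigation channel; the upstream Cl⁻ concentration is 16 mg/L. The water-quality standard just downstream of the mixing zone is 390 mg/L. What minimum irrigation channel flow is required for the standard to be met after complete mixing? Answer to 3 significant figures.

3160 L/s

Set C_mix = 390: (Q·16.00 + 902.0·1700) / (Q + 902.0) = 390
→ Q = 902.0·(1700 − 390)/(390 − 16.00) = 3159 L/s.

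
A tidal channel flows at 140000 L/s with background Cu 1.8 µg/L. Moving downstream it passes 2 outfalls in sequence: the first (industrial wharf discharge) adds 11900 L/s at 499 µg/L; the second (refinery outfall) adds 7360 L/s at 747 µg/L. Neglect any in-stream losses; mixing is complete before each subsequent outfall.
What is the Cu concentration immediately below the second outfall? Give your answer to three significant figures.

Outfall 1: combined Q = 151900 L/s; C = (140000·1.800 + 11900·499.0)/151900 = 40.75 µg/L.
Outfall 2: combined Q = 159300 L/s; C = (151900·40.75 + 7360·747.0)/159300 = 73.39 µg/L.

73.4 µg/L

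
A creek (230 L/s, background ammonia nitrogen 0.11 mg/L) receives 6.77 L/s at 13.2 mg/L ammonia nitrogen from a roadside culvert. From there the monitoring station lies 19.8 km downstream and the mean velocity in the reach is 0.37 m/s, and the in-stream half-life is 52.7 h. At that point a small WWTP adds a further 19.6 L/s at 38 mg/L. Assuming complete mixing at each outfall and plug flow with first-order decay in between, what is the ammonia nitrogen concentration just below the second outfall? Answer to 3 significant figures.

Conservation of mass: C = (230.0·0.1100 + 6.770·13.20) / 236.8 = 114.7/236.8 = 0.4843 mg/L; combined flow 236.8 L/s.
Travel time t = 19.8·1000 / 0.37 = 53510 s = 14.86 h.
Half-life 52.7 h → k = ln 2 / 52.7 = 0.01315 h⁻¹ = 0.3157 d⁻¹.
Decay over the reach: 0.4843·exp(−kt) = 0.4843·0.8224 = 0.3983 mg/L.
Second outfall: C = (236.8·0.3983 + 19.60·38.00)/256.4 = 3.273 mg/L.

3.27 mg/L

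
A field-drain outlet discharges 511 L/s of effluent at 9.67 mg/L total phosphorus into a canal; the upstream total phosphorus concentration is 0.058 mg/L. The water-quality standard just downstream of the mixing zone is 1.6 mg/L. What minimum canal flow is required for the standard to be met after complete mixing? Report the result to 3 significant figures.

Set C_mix = 1.6: (Q·0.05800 + 511.0·9.670) / (Q + 511.0) = 1.6
→ Q = 511.0·(9.670 − 1.6)/(1.6 − 0.05800) = 2674 L/s.

2670 L/s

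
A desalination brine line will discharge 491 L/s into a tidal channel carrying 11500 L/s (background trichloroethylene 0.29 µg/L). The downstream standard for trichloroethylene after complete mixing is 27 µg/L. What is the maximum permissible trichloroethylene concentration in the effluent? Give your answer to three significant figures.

653 µg/L

At the limit, (Qr·Cr + Qe·Cₑ)/(Qr + Qe) = 27:
Cₑ = (11990·27 − 11500·0.2900) / 491.0 = 652.6 µg/L.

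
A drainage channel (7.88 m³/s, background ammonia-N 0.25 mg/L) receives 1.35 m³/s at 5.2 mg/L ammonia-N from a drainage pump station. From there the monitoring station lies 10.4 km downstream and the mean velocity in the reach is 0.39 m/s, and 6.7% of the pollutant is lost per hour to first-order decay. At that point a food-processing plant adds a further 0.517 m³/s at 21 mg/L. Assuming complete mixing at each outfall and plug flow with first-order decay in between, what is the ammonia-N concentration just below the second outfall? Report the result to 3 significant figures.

1.67 mg/L

Mixed concentration C = ΣQC/ΣQ = (7.880·0.2500 + 1.350·5.200) / 9.230 = 8.990/9.230 = 0.9740 mg/L; combined flow 9.230 m³/s.
Travel time t = 10.4·1000 / 0.39 = 26670 s = 7.407 h.
6.7%/h lost → k = −ln(1 − 0.067) = 0.06935 h⁻¹.
Applying C = C₀e^(−kt): 0.9740 × 0.5983 = 0.5827 mg/L.
Second outfall: C = (9.230·0.5827 + 0.5170·21.00)/9.747 = 1.666 mg/L.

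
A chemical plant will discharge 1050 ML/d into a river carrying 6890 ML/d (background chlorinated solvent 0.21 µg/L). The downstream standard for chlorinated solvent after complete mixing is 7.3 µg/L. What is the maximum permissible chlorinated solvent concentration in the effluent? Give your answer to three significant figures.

At the limit, (Qr·Cr + Qe·Cₑ)/(Qr + Qe) = 7.3:
Cₑ = (7940·7.3 − 6890·0.2100) / 1050 = 53.82 µg/L.

53.8 µg/L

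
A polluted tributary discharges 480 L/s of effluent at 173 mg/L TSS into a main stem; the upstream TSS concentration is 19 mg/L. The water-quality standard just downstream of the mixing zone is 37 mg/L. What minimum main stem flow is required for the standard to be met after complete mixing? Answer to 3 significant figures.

Set C_mix = 37: (Q·19.00 + 480.0·173.0) / (Q + 480.0) = 37
→ Q = 480.0·(173.0 − 37)/(37 − 19.00) = 3627 L/s.

3630 L/s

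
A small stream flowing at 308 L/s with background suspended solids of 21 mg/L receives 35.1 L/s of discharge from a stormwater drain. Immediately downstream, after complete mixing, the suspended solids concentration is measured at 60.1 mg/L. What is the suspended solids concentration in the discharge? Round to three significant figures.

403 mg/L

Mass balance: 308.0·21.00 + 35.10·Cₑ = 343.1·60.10
→ Cₑ = (343.1·60.10 − 308.0·21.00) / 35.10 = 403.2 mg/L.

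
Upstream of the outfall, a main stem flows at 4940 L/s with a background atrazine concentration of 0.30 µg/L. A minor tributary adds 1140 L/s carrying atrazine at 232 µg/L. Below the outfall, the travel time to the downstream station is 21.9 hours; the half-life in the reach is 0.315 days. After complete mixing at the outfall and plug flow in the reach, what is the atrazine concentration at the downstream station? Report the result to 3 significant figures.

5.87 µg/L

Flow-weighted average: C = (4940·0.3000 + 1140·232.0) / 6080 = 266000/6080 = 43.74 µg/L.
Half-life 0.315 d → k = ln 2 / 0.315 = 2.200 d⁻¹.
Applying C = C₀e^(−kt): 43.74 × 0.1343 = 5.873 µg/L.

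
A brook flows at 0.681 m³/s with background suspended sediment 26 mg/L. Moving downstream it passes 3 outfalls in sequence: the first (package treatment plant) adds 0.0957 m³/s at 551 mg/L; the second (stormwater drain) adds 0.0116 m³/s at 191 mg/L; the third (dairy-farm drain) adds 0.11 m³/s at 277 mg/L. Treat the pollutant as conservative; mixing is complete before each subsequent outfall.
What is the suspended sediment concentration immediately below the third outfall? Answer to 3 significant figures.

Below outfall 1: Q → 0.7767 m³/s, C = (0.6810·26.00 + 0.09570·551.0)/0.7767 = 90.69 mg/L.
Below outfall 2: Q → 0.7883 m³/s, C = (0.7767·90.69 + 0.01160·191.0)/0.7883 = 92.16 mg/L.
Below outfall 3: Q → 0.8983 m³/s, C = (0.7883·92.16 + 0.1100·277.0)/0.8983 = 114.8 mg/L.

115 mg/L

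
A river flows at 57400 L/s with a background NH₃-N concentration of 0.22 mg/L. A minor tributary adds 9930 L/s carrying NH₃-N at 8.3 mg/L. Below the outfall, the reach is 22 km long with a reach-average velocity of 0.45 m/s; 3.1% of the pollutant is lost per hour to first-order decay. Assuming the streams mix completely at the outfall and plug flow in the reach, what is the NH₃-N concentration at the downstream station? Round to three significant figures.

0.920 mg/L

After mixing, C = (57400·0.2200 + 9930·8.300) / 67330 = 95050/67330 = 1.412 mg/L.
Travel time t = 22·1000 / 0.45 = 48890 s = 13.58 h.
3.1%/h lost → k = −ln(1 − 0.031) = 0.03149 h⁻¹.
First-order decay: C = 1.412·exp(−k·t) = 1.412·0.6520 = 0.9205 mg/L.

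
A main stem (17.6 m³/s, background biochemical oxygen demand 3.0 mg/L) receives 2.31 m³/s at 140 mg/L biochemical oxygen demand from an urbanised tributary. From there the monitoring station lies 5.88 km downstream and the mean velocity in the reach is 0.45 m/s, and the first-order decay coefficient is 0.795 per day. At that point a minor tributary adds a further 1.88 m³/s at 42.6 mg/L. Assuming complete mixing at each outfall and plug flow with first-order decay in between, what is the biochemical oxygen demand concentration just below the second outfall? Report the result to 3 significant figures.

Mass balance: C = (17.60·3.000 + 2.310·140.0) / 19.91 = 376.2/19.91 = 18.90 mg/L; combined flow 19.91 m³/s.
Travel time t = 5.88·1000 / 0.45 = 13070 s = 3.630 h.
After decay, C = 18.90 × e^(−kt) = 18.90 × 0.8867 = 16.75 mg/L.
Second outfall: C = (19.91·16.75 + 1.880·42.60)/21.79 = 18.98 mg/L.

19.0 mg/L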